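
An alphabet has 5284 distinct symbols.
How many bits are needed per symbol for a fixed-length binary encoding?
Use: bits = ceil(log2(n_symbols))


log2(5284) = 12.3674
Bracket: 2^12 = 4096 < 5284 <= 2^13 = 8192
So ceil(log2(5284)) = 13

bits = ceil(log2(5284)) = ceil(12.3674) = 13 bits


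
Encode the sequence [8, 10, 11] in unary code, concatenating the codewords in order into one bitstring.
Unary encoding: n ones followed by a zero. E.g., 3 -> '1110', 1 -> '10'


Encode each number as n ones followed by a terminating 0:
  8 -> 111111110 (9 bits)
  10 -> 11111111110 (11 bits)
  11 -> 111111111110 (12 bits)
Total length = 9 + 11 + 12 = 32 bits.

Unary([8, 10, 11]) = 11111111011111111110111111111110 (32 bits)


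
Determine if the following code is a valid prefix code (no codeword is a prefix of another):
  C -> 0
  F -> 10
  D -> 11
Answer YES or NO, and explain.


Checking each pair (does one codeword prefix another?):
  C='0' vs F='10': no prefix
  C='0' vs D='11': no prefix
  F='10' vs C='0': no prefix
  F='10' vs D='11': no prefix
  D='11' vs C='0': no prefix
  D='11' vs F='10': no prefix
No violation found over all pairs.

YES -- this is a valid prefix code. No codeword is a prefix of any other codeword.


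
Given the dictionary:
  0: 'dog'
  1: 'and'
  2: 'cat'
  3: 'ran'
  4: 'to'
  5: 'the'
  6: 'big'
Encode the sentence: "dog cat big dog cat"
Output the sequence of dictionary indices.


Look up each word in the dictionary:
  'dog' -> 0
  'cat' -> 2
  'big' -> 6
  'dog' -> 0
  'cat' -> 2

Encoded: [0, 2, 6, 0, 2]


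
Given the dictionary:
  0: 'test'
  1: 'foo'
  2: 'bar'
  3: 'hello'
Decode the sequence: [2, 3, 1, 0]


Look up each index in the dictionary:
  2 -> 'bar'
  3 -> 'hello'
  1 -> 'foo'
  0 -> 'test'

Decoded: "bar hello foo test"


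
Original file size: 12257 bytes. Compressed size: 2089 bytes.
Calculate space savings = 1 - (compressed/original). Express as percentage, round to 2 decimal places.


ratio = compressed/original = 2089/12257 = 0.170433
savings = 1 - ratio = 1 - 0.170433 = 0.829567
as a percentage: 0.829567 * 100 = 82.96%

Space savings = 1 - 2089/12257 = 82.96%


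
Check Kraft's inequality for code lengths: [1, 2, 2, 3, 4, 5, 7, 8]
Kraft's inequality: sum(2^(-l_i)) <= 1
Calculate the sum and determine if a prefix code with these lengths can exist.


Sum = 2^(-1) + 2^(-2) + 2^(-2) + 2^(-3) + 2^(-4) + 2^(-5) + 2^(-7) + 2^(-8)
    = 0.5 + 0.25 + 0.25 + 0.125 + 0.0625 + 0.03125 + 0.0078125 + 0.00390625
    = 315/256 = 1.23046875
Since 1.23046875 > 1, Kraft's inequality is NOT satisfied.
A prefix code with these lengths CANNOT exist.

Kraft sum = 1.23046875. Not satisfied.


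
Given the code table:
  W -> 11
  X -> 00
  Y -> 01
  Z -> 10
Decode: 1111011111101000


Decoding:
11 -> W
11 -> W
01 -> Y
11 -> W
11 -> W
10 -> Z
10 -> Z
00 -> X


Result: WWYWWZZX


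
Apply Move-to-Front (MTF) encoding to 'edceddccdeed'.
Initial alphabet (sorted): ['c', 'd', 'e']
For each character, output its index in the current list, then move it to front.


MTF encoding:
'e': index 2 in ['c', 'd', 'e'] -> ['e', 'c', 'd']
'd': index 2 in ['e', 'c', 'd'] -> ['d', 'e', 'c']
'c': index 2 in ['d', 'e', 'c'] -> ['c', 'd', 'e']
'e': index 2 in ['c', 'd', 'e'] -> ['e', 'c', 'd']
'd': index 2 in ['e', 'c', 'd'] -> ['d', 'e', 'c']
'd': index 0 in ['d', 'e', 'c'] -> ['d', 'e', 'c']
'c': index 2 in ['d', 'e', 'c'] -> ['c', 'd', 'e']
'c': index 0 in ['c', 'd', 'e'] -> ['c', 'd', 'e']
'd': index 1 in ['c', 'd', 'e'] -> ['d', 'c', 'e']
'e': index 2 in ['d', 'c', 'e'] -> ['e', 'd', 'c']
'e': index 0 in ['e', 'd', 'c'] -> ['e', 'd', 'c']
'd': index 1 in ['e', 'd', 'c'] -> ['d', 'e', 'c']


Output: [2, 2, 2, 2, 2, 0, 2, 0, 1, 2, 0, 1]


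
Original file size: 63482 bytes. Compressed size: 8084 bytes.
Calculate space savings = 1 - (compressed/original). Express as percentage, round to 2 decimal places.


ratio = compressed/original = 8084/63482 = 0.127343
savings = 1 - ratio = 1 - 0.127343 = 0.872657
as a percentage: 0.872657 * 100 = 87.27%

Space savings = 1 - 8084/63482 = 87.27%


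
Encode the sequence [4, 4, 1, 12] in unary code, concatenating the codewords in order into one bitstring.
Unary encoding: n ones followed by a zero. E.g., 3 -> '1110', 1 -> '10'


Encode each number as n ones followed by a terminating 0:
  4 -> 11110 (5 bits)
  4 -> 11110 (5 bits)
  1 -> 10 (2 bits)
  12 -> 1111111111110 (13 bits)
Total length = 5 + 5 + 2 + 13 = 25 bits.

Unary([4, 4, 1, 12]) = 1111011110101111111111110 (25 bits)


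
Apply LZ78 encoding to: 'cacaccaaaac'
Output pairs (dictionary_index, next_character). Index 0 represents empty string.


LZ78 encoding steps:
Dictionary: {0: ''}
Step 1: w='' (idx 0), next='c' -> output (0, 'c'), add 'c' as idx 1
Step 2: w='' (idx 0), next='a' -> output (0, 'a'), add 'a' as idx 2
Step 3: w='c' (idx 1), next='a' -> output (1, 'a'), add 'ca' as idx 3
Step 4: w='c' (idx 1), next='c' -> output (1, 'c'), add 'cc' as idx 4
Step 5: w='a' (idx 2), next='a' -> output (2, 'a'), add 'aa' as idx 5
Step 6: w='aa' (idx 5), next='c' -> output (5, 'c'), add 'aac' as idx 6


Encoded: [(0, 'c'), (0, 'a'), (1, 'a'), (1, 'c'), (2, 'a'), (5, 'c')]


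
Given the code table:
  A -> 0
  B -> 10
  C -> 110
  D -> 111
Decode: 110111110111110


Decoding:
110 -> C
111 -> D
110 -> C
111 -> D
110 -> C


Result: CDCDC


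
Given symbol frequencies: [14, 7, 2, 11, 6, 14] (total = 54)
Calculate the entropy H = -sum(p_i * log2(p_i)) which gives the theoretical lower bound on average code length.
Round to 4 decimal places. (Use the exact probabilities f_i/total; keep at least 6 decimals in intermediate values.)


Per-symbol terms -p_i * log2(p_i) with p_i = f_i/54:
  p = 14/54 = 0.259259: log2(p) = -1.947533, -p*log2(p) = 0.504916
  p = 7/54 = 0.129630: log2(p) = -2.947533, -p*log2(p) = 0.382088
  p = 2/54 = 0.037037: log2(p) = -4.754888, -p*log2(p) = 0.176107
  p = 11/54 = 0.203704: log2(p) = -2.295456, -p*log2(p) = 0.467593
  p = 6/54 = 0.111111: log2(p) = -3.169925, -p*log2(p) = 0.352214
  p = 14/54 = 0.259259: log2(p) = -1.947533, -p*log2(p) = 0.504916
H = 0.504916 + 0.382088 + 0.176107 + 0.467593 + 0.352214 + 0.504916 = 2.387834

H = 2.3878 bits/symbol


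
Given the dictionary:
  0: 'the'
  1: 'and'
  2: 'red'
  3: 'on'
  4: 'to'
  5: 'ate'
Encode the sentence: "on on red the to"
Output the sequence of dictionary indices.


Look up each word in the dictionary:
  'on' -> 3
  'on' -> 3
  'red' -> 2
  'the' -> 0
  'to' -> 4

Encoded: [3, 3, 2, 0, 4]


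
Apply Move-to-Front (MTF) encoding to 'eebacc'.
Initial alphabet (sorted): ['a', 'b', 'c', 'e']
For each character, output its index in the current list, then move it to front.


MTF encoding:
'e': index 3 in ['a', 'b', 'c', 'e'] -> ['e', 'a', 'b', 'c']
'e': index 0 in ['e', 'a', 'b', 'c'] -> ['e', 'a', 'b', 'c']
'b': index 2 in ['e', 'a', 'b', 'c'] -> ['b', 'e', 'a', 'c']
'a': index 2 in ['b', 'e', 'a', 'c'] -> ['a', 'b', 'e', 'c']
'c': index 3 in ['a', 'b', 'e', 'c'] -> ['c', 'a', 'b', 'e']
'c': index 0 in ['c', 'a', 'b', 'e'] -> ['c', 'a', 'b', 'e']


Output: [3, 0, 2, 2, 3, 0]


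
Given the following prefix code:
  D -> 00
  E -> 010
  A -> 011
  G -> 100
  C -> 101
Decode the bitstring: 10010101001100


Decoding step by step:
Bits 100 -> G
Bits 101 -> C
Bits 010 -> E
Bits 011 -> A
Bits 00 -> D


Decoded message: GCEAD


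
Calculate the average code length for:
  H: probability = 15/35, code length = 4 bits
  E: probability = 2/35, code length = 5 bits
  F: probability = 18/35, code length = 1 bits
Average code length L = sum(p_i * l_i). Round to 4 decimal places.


Weighted contributions p_i * l_i:
  H: (15/35) * 4 = 60/35
  E: (2/35) * 5 = 10/35
  F: (18/35) * 1 = 18/35
Sum = (60 + 10 + 18)/35 = 88/35

L = 88/35 = 2.5143 bits/symbol


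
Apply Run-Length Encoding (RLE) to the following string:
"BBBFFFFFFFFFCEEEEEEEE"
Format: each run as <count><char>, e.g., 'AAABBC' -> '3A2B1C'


Scanning runs left to right:
  i=0: run of 'B' x 3 -> '3B'
  i=3: run of 'F' x 9 -> '9F'
  i=12: run of 'C' x 1 -> '1C'
  i=13: run of 'E' x 8 -> '8E'

RLE = 3B9F1C8E


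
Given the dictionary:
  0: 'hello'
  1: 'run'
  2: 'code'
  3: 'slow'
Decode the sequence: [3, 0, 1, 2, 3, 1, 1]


Look up each index in the dictionary:
  3 -> 'slow'
  0 -> 'hello'
  1 -> 'run'
  2 -> 'code'
  3 -> 'slow'
  1 -> 'run'
  1 -> 'run'

Decoded: "slow hello run code slow run run"


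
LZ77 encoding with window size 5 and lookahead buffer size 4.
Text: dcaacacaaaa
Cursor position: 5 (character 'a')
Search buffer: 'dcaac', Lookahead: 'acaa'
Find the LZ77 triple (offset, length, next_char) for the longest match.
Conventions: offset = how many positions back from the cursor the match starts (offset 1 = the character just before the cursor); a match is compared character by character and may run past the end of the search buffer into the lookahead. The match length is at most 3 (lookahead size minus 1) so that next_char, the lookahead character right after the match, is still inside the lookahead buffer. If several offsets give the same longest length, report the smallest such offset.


Try each offset into the search buffer:
  offset=1 (pos 4, char 'c'): match length 0
  offset=2 (pos 3, char 'a'): match length 3
  offset=3 (pos 2, char 'a'): match length 1
  offset=4 (pos 1, char 'c'): match length 0
  offset=5 (pos 0, char 'd'): match length 0
Longest match has length 3 at offset 2.
next_char = character at position 5 + 3 = 8 -> 'a'

Best match: offset=2, length=3 (matching 'aca' starting at position 3)
LZ77 triple: (2, 3, 'a')


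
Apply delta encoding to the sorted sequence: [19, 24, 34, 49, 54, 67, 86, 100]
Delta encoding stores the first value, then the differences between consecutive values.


First value: 19
Deltas:
  24 - 19 = 5
  34 - 24 = 10
  49 - 34 = 15
  54 - 49 = 5
  67 - 54 = 13
  86 - 67 = 19
  100 - 86 = 14


Delta encoded: [19, 5, 10, 15, 5, 13, 19, 14]


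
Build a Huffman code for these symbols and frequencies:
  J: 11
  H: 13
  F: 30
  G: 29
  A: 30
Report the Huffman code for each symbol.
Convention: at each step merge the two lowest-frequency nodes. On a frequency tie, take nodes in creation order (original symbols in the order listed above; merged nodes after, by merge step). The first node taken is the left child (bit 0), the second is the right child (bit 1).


Huffman tree construction:
Step 1: Merge J(11) + H(13) = 24
Step 2: Merge (J+H)(24) + G(29) = 53
Step 3: Merge F(30) + A(30) = 60
Step 4: Merge ((J+H)+G)(53) + (F+A)(60) = 113
Read each symbol's code off the tree from the root (left child = 0, right child = 1).

Codes:
  J: 000 (length 3)
  H: 001 (length 3)
  F: 10 (length 2)
  G: 01 (length 2)
  A: 11 (length 2)
Average code length: 250/113 = 2.2124 bits/symbol


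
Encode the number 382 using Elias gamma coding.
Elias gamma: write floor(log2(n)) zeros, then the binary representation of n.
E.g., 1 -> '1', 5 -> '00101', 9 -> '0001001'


num_bits = floor(log2(382)) + 1 = 9
leading_zeros = num_bits - 1 = 8
binary(382) = 101111110

Elias gamma(382) = '00000000' + '101111110' = 00000000101111110 (17 bits)


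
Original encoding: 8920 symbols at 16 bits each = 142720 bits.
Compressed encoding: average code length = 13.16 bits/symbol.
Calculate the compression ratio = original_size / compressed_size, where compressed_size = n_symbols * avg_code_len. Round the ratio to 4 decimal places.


original_size = n_symbols * orig_bits = 8920 * 16 = 142720 bits
compressed_size = n_symbols * avg_code_len = 8920 * 13.16 = 117387.2 bits
ratio = original_size / compressed_size = 142720 / 117387.2 = 1.2158

Compression ratio = 1.2158


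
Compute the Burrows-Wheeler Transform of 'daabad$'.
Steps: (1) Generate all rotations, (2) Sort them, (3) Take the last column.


Rotations (sorted):
  0: $daabad -> last char: d
  1: aabad$d -> last char: d
  2: abad$da -> last char: a
  3: ad$daab -> last char: b
  4: bad$daa -> last char: a
  5: d$daaba -> last char: a
  6: daabad$ -> last char: $


BWT = ddabaa$


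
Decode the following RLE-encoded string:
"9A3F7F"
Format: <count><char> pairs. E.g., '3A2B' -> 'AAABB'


Expanding each <count><char> pair:
  9A -> 'AAAAAAAAA'
  3F -> 'FFF'
  7F -> 'FFFFFFF'

Decoded = AAAAAAAAAFFFFFFFFFF


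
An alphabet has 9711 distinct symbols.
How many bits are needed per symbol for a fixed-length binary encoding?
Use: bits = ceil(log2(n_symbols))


log2(9711) = 13.2454
Bracket: 2^13 = 8192 < 9711 <= 2^14 = 16384
So ceil(log2(9711)) = 14

bits = ceil(log2(9711)) = ceil(13.2454) = 14 bits


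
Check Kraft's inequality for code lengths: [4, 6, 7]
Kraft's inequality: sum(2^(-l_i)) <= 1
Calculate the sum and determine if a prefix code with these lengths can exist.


Sum = 2^(-4) + 2^(-6) + 2^(-7)
    = 0.0625 + 0.015625 + 0.0078125
    = 11/128 = 0.0859375
Since 0.0859375 <= 1, Kraft's inequality IS satisfied.
A prefix code with these lengths CAN exist.

Kraft sum = 0.0859375. Satisfied.


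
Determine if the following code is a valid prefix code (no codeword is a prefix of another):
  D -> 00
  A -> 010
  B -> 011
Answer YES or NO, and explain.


Checking each pair (does one codeword prefix another?):
  D='00' vs A='010': no prefix
  D='00' vs B='011': no prefix
  A='010' vs D='00': no prefix
  A='010' vs B='011': no prefix
  B='011' vs D='00': no prefix
  B='011' vs A='010': no prefix
No violation found over all pairs.

YES -- this is a valid prefix code. No codeword is a prefix of any other codeword.


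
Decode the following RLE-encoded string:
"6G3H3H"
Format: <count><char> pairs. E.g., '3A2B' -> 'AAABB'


Expanding each <count><char> pair:
  6G -> 'GGGGGG'
  3H -> 'HHH'
  3H -> 'HHH'

Decoded = GGGGGGHHHHHH


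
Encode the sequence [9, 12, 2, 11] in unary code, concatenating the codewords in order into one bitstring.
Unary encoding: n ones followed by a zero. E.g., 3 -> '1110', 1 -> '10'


Encode each number as n ones followed by a terminating 0:
  9 -> 1111111110 (10 bits)
  12 -> 1111111111110 (13 bits)
  2 -> 110 (3 bits)
  11 -> 111111111110 (12 bits)
Total length = 10 + 13 + 3 + 12 = 38 bits.

Unary([9, 12, 2, 11]) = 11111111101111111111110110111111111110 (38 bits)


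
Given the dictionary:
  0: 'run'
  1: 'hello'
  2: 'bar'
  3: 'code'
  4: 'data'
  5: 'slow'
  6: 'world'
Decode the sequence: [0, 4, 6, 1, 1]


Look up each index in the dictionary:
  0 -> 'run'
  4 -> 'data'
  6 -> 'world'
  1 -> 'hello'
  1 -> 'hello'

Decoded: "run data world hello hello"


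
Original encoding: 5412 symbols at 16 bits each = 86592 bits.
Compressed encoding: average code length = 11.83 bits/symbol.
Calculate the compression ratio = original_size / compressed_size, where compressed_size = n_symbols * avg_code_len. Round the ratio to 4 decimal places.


original_size = n_symbols * orig_bits = 5412 * 16 = 86592 bits
compressed_size = n_symbols * avg_code_len = 5412 * 11.83 = 64023.96 bits
ratio = original_size / compressed_size = 86592 / 64023.96 = 1.3525

Compression ratio = 1.3525


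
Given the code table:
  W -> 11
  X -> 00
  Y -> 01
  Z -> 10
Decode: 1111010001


Decoding:
11 -> W
11 -> W
01 -> Y
00 -> X
01 -> Y


Result: WWYXY


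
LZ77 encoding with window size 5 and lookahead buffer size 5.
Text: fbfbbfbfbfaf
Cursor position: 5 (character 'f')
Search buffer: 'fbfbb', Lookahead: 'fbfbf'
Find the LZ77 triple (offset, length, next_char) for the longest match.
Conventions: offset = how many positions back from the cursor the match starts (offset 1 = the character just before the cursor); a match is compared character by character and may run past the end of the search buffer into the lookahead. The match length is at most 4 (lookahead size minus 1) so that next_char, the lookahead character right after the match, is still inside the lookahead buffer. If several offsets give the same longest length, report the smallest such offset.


Try each offset into the search buffer:
  offset=1 (pos 4, char 'b'): match length 0
  offset=2 (pos 3, char 'b'): match length 0
  offset=3 (pos 2, char 'f'): match length 2
  offset=4 (pos 1, char 'b'): match length 0
  offset=5 (pos 0, char 'f'): match length 4
Longest match has length 4 at offset 5.
next_char = character at position 5 + 4 = 9 -> 'f'

Best match: offset=5, length=4 (matching 'fbfb' starting at position 0)
LZ77 triple: (5, 4, 'f')


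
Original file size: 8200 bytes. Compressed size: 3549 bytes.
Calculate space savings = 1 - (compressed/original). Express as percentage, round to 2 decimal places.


ratio = compressed/original = 3549/8200 = 0.432805
savings = 1 - ratio = 1 - 0.432805 = 0.567195
as a percentage: 0.567195 * 100 = 56.72%

Space savings = 1 - 3549/8200 = 56.72%


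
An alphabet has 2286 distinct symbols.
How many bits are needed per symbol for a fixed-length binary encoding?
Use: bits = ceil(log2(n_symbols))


log2(2286) = 11.1586
Bracket: 2^11 = 2048 < 2286 <= 2^12 = 4096
So ceil(log2(2286)) = 12

bits = ceil(log2(2286)) = ceil(11.1586) = 12 bits


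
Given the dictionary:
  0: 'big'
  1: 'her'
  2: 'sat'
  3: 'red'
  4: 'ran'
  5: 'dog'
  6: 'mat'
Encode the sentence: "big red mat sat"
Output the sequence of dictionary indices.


Look up each word in the dictionary:
  'big' -> 0
  'red' -> 3
  'mat' -> 6
  'sat' -> 2

Encoded: [0, 3, 6, 2]


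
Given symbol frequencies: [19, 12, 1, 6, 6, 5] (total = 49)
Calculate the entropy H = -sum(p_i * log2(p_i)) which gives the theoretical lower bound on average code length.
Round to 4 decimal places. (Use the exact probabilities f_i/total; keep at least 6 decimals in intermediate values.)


Per-symbol terms -p_i * log2(p_i) with p_i = f_i/49:
  p = 19/49 = 0.387755: log2(p) = -1.366782, -p*log2(p) = 0.529977
  p = 12/49 = 0.244898: log2(p) = -2.029747, -p*log2(p) = 0.497081
  p = 1/49 = 0.020408: log2(p) = -5.614710, -p*log2(p) = 0.114586
  p = 6/49 = 0.122449: log2(p) = -3.029747, -p*log2(p) = 0.370989
  p = 6/49 = 0.122449: log2(p) = -3.029747, -p*log2(p) = 0.370989
  p = 5/49 = 0.102041: log2(p) = -3.292782, -p*log2(p) = 0.335998
H = 0.529977 + 0.497081 + 0.114586 + 0.370989 + 0.370989 + 0.335998 = 2.219620

H = 2.2196 bits/symbol


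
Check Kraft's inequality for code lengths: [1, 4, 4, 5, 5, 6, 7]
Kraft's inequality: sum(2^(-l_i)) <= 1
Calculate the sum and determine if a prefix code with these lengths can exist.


Sum = 2^(-1) + 2^(-4) + 2^(-4) + 2^(-5) + 2^(-5) + 2^(-6) + 2^(-7)
    = 0.5 + 0.0625 + 0.0625 + 0.03125 + 0.03125 + 0.015625 + 0.0078125
    = 91/128 = 0.7109375
Since 0.7109375 <= 1, Kraft's inequality IS satisfied.
A prefix code with these lengths CAN exist.

Kraft sum = 0.7109375. Satisfied.


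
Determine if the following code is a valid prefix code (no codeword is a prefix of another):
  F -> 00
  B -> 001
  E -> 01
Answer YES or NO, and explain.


Checking each pair (does one codeword prefix another?):
  F='00' vs B='001': prefix -- VIOLATION

NO -- this is NOT a valid prefix code. F (00) is a prefix of B (001).


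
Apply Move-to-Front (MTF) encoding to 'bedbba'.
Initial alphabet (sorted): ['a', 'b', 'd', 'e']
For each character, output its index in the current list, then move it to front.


MTF encoding:
'b': index 1 in ['a', 'b', 'd', 'e'] -> ['b', 'a', 'd', 'e']
'e': index 3 in ['b', 'a', 'd', 'e'] -> ['e', 'b', 'a', 'd']
'd': index 3 in ['e', 'b', 'a', 'd'] -> ['d', 'e', 'b', 'a']
'b': index 2 in ['d', 'e', 'b', 'a'] -> ['b', 'd', 'e', 'a']
'b': index 0 in ['b', 'd', 'e', 'a'] -> ['b', 'd', 'e', 'a']
'a': index 3 in ['b', 'd', 'e', 'a'] -> ['a', 'b', 'd', 'e']


Output: [1, 3, 3, 2, 0, 3]


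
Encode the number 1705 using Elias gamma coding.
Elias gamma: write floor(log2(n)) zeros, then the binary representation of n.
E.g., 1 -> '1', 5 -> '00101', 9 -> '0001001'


num_bits = floor(log2(1705)) + 1 = 11
leading_zeros = num_bits - 1 = 10
binary(1705) = 11010101001

Elias gamma(1705) = '0000000000' + '11010101001' = 000000000011010101001 (21 bits)


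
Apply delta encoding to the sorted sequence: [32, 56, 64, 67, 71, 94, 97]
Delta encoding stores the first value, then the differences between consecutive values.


First value: 32
Deltas:
  56 - 32 = 24
  64 - 56 = 8
  67 - 64 = 3
  71 - 67 = 4
  94 - 71 = 23
  97 - 94 = 3


Delta encoded: [32, 24, 8, 3, 4, 23, 3]


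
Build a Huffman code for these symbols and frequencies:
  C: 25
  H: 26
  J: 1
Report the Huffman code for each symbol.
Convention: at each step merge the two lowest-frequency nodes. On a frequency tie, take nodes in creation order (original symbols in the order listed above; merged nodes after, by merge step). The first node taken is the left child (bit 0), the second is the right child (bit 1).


Huffman tree construction:
Step 1: Merge J(1) + C(25) = 26
Step 2: Merge H(26) + (J+C)(26) = 52
Read each symbol's code off the tree from the root (left child = 0, right child = 1).

Codes:
  C: 11 (length 2)
  H: 0 (length 1)
  J: 10 (length 2)
Average code length: 78/52 = 1.5000 bits/symbol


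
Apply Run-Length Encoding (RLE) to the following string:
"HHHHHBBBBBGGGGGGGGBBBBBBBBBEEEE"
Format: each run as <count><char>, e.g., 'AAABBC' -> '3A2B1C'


Scanning runs left to right:
  i=0: run of 'H' x 5 -> '5H'
  i=5: run of 'B' x 5 -> '5B'
  i=10: run of 'G' x 8 -> '8G'
  i=18: run of 'B' x 9 -> '9B'
  i=27: run of 'E' x 4 -> '4E'

RLE = 5H5B8G9B4E


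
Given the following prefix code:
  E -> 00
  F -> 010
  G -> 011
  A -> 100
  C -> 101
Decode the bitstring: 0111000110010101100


Decoding step by step:
Bits 011 -> G
Bits 100 -> A
Bits 011 -> G
Bits 00 -> E
Bits 101 -> C
Bits 011 -> G
Bits 00 -> E


Decoded message: GAGECGE


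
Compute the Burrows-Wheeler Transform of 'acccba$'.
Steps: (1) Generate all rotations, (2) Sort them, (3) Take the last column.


Rotations (sorted):
  0: $acccba -> last char: a
  1: a$acccb -> last char: b
  2: acccba$ -> last char: $
  3: ba$accc -> last char: c
  4: cba$acc -> last char: c
  5: ccba$ac -> last char: c
  6: cccba$a -> last char: a


BWT = ab$ccca


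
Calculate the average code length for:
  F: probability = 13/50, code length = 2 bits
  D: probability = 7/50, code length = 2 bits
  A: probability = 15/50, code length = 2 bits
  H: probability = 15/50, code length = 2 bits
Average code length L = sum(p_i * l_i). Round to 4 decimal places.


Weighted contributions p_i * l_i:
  F: (13/50) * 2 = 26/50
  D: (7/50) * 2 = 14/50
  A: (15/50) * 2 = 30/50
  H: (15/50) * 2 = 30/50
Sum = (26 + 14 + 30 + 30)/50 = 100/50

L = 100/50 = 2.0000 bits/symbol


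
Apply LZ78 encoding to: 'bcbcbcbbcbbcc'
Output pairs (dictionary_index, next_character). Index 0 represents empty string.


LZ78 encoding steps:
Dictionary: {0: ''}
Step 1: w='' (idx 0), next='b' -> output (0, 'b'), add 'b' as idx 1
Step 2: w='' (idx 0), next='c' -> output (0, 'c'), add 'c' as idx 2
Step 3: w='b' (idx 1), next='c' -> output (1, 'c'), add 'bc' as idx 3
Step 4: w='bc' (idx 3), next='b' -> output (3, 'b'), add 'bcb' as idx 4
Step 5: w='bcb' (idx 4), next='b' -> output (4, 'b'), add 'bcbb' as idx 5
Step 6: w='c' (idx 2), next='c' -> output (2, 'c'), add 'cc' as idx 6


Encoded: [(0, 'b'), (0, 'c'), (1, 'c'), (3, 'b'), (4, 'b'), (2, 'c')]


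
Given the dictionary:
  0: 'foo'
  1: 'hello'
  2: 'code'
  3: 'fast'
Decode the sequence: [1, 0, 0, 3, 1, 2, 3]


Look up each index in the dictionary:
  1 -> 'hello'
  0 -> 'foo'
  0 -> 'foo'
  3 -> 'fast'
  1 -> 'hello'
  2 -> 'code'
  3 -> 'fast'

Decoded: "hello foo foo fast hello code fast"


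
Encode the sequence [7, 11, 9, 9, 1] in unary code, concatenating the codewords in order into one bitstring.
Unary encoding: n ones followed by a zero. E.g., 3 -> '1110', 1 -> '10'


Encode each number as n ones followed by a terminating 0:
  7 -> 11111110 (8 bits)
  11 -> 111111111110 (12 bits)
  9 -> 1111111110 (10 bits)
  9 -> 1111111110 (10 bits)
  1 -> 10 (2 bits)
Total length = 8 + 12 + 10 + 10 + 2 = 42 bits.

Unary([7, 11, 9, 9, 1]) = 111111101111111111101111111110111111111010 (42 bits)


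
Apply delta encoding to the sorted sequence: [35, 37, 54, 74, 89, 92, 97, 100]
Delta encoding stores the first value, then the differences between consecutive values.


First value: 35
Deltas:
  37 - 35 = 2
  54 - 37 = 17
  74 - 54 = 20
  89 - 74 = 15
  92 - 89 = 3
  97 - 92 = 5
  100 - 97 = 3


Delta encoded: [35, 2, 17, 20, 15, 3, 5, 3]


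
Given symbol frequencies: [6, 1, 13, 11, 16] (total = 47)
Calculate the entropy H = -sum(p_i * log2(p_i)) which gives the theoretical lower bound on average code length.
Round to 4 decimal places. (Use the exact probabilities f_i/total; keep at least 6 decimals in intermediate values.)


Per-symbol terms -p_i * log2(p_i) with p_i = f_i/47:
  p = 6/47 = 0.127660: log2(p) = -2.969626, -p*log2(p) = 0.379101
  p = 1/47 = 0.021277: log2(p) = -5.554589, -p*log2(p) = 0.118183
  p = 13/47 = 0.276596: log2(p) = -1.854149, -p*log2(p) = 0.512850
  p = 11/47 = 0.234043: log2(p) = -2.095157, -p*log2(p) = 0.490356
  p = 16/47 = 0.340426: log2(p) = -1.554589, -p*log2(p) = 0.529222
H = 0.379101 + 0.118183 + 0.512850 + 0.490356 + 0.529222 = 2.029712

H = 2.0297 bits/symbol


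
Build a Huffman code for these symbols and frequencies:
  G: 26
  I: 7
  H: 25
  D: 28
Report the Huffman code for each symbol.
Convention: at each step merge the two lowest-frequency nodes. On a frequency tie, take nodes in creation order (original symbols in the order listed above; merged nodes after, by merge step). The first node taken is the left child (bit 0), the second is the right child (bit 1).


Huffman tree construction:
Step 1: Merge I(7) + H(25) = 32
Step 2: Merge G(26) + D(28) = 54
Step 3: Merge (I+H)(32) + (G+D)(54) = 86
Read each symbol's code off the tree from the root (left child = 0, right child = 1).

Codes:
  G: 10 (length 2)
  I: 00 (length 2)
  H: 01 (length 2)
  D: 11 (length 2)
Average code length: 172/86 = 2.0000 bits/symbol


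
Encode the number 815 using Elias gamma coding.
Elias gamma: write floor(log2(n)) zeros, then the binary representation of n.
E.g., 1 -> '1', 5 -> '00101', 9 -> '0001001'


num_bits = floor(log2(815)) + 1 = 10
leading_zeros = num_bits - 1 = 9
binary(815) = 1100101111

Elias gamma(815) = '000000000' + '1100101111' = 0000000001100101111 (19 bits)


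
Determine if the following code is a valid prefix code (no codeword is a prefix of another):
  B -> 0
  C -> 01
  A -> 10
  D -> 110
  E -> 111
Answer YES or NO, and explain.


Checking each pair (does one codeword prefix another?):
  B='0' vs C='01': prefix -- VIOLATION

NO -- this is NOT a valid prefix code. B (0) is a prefix of C (01).


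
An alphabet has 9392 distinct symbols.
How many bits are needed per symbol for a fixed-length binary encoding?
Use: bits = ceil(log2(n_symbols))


log2(9392) = 13.1972
Bracket: 2^13 = 8192 < 9392 <= 2^14 = 16384
So ceil(log2(9392)) = 14

bits = ceil(log2(9392)) = ceil(13.1972) = 14 bits


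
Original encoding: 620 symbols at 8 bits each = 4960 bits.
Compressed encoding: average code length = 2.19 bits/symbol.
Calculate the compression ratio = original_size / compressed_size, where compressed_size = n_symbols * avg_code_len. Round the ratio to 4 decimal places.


original_size = n_symbols * orig_bits = 620 * 8 = 4960 bits
compressed_size = n_symbols * avg_code_len = 620 * 2.19 = 1357.8 bits
ratio = original_size / compressed_size = 4960 / 1357.8 = 3.653

Compression ratio = 3.653


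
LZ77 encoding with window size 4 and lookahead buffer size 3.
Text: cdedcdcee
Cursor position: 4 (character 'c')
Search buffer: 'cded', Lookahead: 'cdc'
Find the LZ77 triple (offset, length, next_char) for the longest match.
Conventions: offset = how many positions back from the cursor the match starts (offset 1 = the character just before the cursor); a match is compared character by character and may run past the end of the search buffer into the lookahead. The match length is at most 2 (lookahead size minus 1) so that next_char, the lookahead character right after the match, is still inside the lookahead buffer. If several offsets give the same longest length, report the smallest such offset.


Try each offset into the search buffer:
  offset=1 (pos 3, char 'd'): match length 0
  offset=2 (pos 2, char 'e'): match length 0
  offset=3 (pos 1, char 'd'): match length 0
  offset=4 (pos 0, char 'c'): match length 2
Longest match has length 2 at offset 4.
next_char = character at position 4 + 2 = 6 -> 'c'

Best match: offset=4, length=2 (matching 'cd' starting at position 0)
LZ77 triple: (4, 2, 'c')


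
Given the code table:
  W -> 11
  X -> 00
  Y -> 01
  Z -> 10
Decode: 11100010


Decoding:
11 -> W
10 -> Z
00 -> X
10 -> Z


Result: WZXZ


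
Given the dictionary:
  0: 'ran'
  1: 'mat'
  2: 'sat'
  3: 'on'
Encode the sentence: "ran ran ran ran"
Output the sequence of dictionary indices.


Look up each word in the dictionary:
  'ran' -> 0
  'ran' -> 0
  'ran' -> 0
  'ran' -> 0

Encoded: [0, 0, 0, 0]


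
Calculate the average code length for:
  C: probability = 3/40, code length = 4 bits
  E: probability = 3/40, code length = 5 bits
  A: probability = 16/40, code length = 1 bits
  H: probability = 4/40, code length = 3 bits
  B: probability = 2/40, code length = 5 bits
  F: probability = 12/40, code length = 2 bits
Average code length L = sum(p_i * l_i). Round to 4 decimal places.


Weighted contributions p_i * l_i:
  C: (3/40) * 4 = 12/40
  E: (3/40) * 5 = 15/40
  A: (16/40) * 1 = 16/40
  H: (4/40) * 3 = 12/40
  B: (2/40) * 5 = 10/40
  F: (12/40) * 2 = 24/40
Sum = (12 + 15 + 16 + 12 + 10 + 24)/40 = 89/40

L = 89/40 = 2.2250 bits/symbol


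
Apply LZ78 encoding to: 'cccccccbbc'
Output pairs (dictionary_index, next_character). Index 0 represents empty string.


LZ78 encoding steps:
Dictionary: {0: ''}
Step 1: w='' (idx 0), next='c' -> output (0, 'c'), add 'c' as idx 1
Step 2: w='c' (idx 1), next='c' -> output (1, 'c'), add 'cc' as idx 2
Step 3: w='cc' (idx 2), next='c' -> output (2, 'c'), add 'ccc' as idx 3
Step 4: w='c' (idx 1), next='b' -> output (1, 'b'), add 'cb' as idx 4
Step 5: w='' (idx 0), next='b' -> output (0, 'b'), add 'b' as idx 5
Step 6: w='c' (idx 1), end of input -> output (1, '')


Encoded: [(0, 'c'), (1, 'c'), (2, 'c'), (1, 'b'), (0, 'b'), (1, '')]


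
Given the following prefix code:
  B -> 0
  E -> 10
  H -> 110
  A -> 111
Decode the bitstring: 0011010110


Decoding step by step:
Bits 0 -> B
Bits 0 -> B
Bits 110 -> H
Bits 10 -> E
Bits 110 -> H


Decoded message: BBHEH


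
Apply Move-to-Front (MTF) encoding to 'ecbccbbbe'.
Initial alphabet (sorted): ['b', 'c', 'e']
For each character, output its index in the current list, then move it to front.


MTF encoding:
'e': index 2 in ['b', 'c', 'e'] -> ['e', 'b', 'c']
'c': index 2 in ['e', 'b', 'c'] -> ['c', 'e', 'b']
'b': index 2 in ['c', 'e', 'b'] -> ['b', 'c', 'e']
'c': index 1 in ['b', 'c', 'e'] -> ['c', 'b', 'e']
'c': index 0 in ['c', 'b', 'e'] -> ['c', 'b', 'e']
'b': index 1 in ['c', 'b', 'e'] -> ['b', 'c', 'e']
'b': index 0 in ['b', 'c', 'e'] -> ['b', 'c', 'e']
'b': index 0 in ['b', 'c', 'e'] -> ['b', 'c', 'e']
'e': index 2 in ['b', 'c', 'e'] -> ['e', 'b', 'c']


Output: [2, 2, 2, 1, 0, 1, 0, 0, 2]


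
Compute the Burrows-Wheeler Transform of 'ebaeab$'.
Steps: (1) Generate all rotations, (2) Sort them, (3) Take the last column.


Rotations (sorted):
  0: $ebaeab -> last char: b
  1: ab$ebae -> last char: e
  2: aeab$eb -> last char: b
  3: b$ebaea -> last char: a
  4: baeab$e -> last char: e
  5: eab$eba -> last char: a
  6: ebaeab$ -> last char: $


BWT = bebaea$


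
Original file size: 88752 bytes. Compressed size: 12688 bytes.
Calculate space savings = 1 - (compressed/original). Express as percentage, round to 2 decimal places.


ratio = compressed/original = 12688/88752 = 0.14296
savings = 1 - ratio = 1 - 0.14296 = 0.85704
as a percentage: 0.85704 * 100 = 85.7%

Space savings = 1 - 12688/88752 = 85.7%


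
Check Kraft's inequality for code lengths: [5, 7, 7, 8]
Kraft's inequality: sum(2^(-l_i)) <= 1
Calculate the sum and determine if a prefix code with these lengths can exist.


Sum = 2^(-5) + 2^(-7) + 2^(-7) + 2^(-8)
    = 0.03125 + 0.0078125 + 0.0078125 + 0.00390625
    = 13/256 = 0.05078125
Since 0.05078125 <= 1, Kraft's inequality IS satisfied.
A prefix code with these lengths CAN exist.

Kraft sum = 0.05078125. Satisfied.


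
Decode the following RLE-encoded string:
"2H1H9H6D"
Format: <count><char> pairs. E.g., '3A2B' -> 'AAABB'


Expanding each <count><char> pair:
  2H -> 'HH'
  1H -> 'H'
  9H -> 'HHHHHHHHH'
  6D -> 'DDDDDD'

Decoded = HHHHHHHHHHHHDDDDDD


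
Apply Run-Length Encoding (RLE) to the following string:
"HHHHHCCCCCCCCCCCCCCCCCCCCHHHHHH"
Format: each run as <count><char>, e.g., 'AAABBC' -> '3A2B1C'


Scanning runs left to right:
  i=0: run of 'H' x 5 -> '5H'
  i=5: run of 'C' x 20 -> '20C'
  i=25: run of 'H' x 6 -> '6H'

RLE = 5H20C6H


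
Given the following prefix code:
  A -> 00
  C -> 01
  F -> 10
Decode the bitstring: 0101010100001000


Decoding step by step:
Bits 01 -> C
Bits 01 -> C
Bits 01 -> C
Bits 01 -> C
Bits 00 -> A
Bits 00 -> A
Bits 10 -> F
Bits 00 -> A


Decoded message: CCCCAAFA


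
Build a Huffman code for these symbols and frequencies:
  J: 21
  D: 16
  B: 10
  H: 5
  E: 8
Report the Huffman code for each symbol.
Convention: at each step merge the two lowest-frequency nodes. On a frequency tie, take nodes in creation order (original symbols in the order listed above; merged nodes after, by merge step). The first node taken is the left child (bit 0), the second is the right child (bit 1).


Huffman tree construction:
Step 1: Merge H(5) + E(8) = 13
Step 2: Merge B(10) + (H+E)(13) = 23
Step 3: Merge D(16) + J(21) = 37
Step 4: Merge (B+(H+E))(23) + (D+J)(37) = 60
Read each symbol's code off the tree from the root (left child = 0, right child = 1).

Codes:
  J: 11 (length 2)
  D: 10 (length 2)
  B: 00 (length 2)
  H: 010 (length 3)
  E: 011 (length 3)
Average code length: 133/60 = 2.2167 bits/symbol


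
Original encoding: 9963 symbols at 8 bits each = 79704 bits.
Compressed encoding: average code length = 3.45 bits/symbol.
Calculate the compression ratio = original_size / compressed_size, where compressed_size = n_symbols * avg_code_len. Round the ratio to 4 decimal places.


original_size = n_symbols * orig_bits = 9963 * 8 = 79704 bits
compressed_size = n_symbols * avg_code_len = 9963 * 3.45 = 34372.35 bits
ratio = original_size / compressed_size = 79704 / 34372.35 = 2.3188

Compression ratio = 2.3188


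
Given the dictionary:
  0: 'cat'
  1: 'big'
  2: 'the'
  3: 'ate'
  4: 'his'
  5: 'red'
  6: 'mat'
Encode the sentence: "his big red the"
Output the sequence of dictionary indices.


Look up each word in the dictionary:
  'his' -> 4
  'big' -> 1
  'red' -> 5
  'the' -> 2

Encoded: [4, 1, 5, 2]


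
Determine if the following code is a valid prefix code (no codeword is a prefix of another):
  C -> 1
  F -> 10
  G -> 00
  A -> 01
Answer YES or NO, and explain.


Checking each pair (does one codeword prefix another?):
  C='1' vs F='10': prefix -- VIOLATION

NO -- this is NOT a valid prefix code. C (1) is a prefix of F (10).


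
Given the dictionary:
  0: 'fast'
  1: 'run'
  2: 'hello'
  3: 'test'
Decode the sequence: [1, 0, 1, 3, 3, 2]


Look up each index in the dictionary:
  1 -> 'run'
  0 -> 'fast'
  1 -> 'run'
  3 -> 'test'
  3 -> 'test'
  2 -> 'hello'

Decoded: "run fast run test test hello"


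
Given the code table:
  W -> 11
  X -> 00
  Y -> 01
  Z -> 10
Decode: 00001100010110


Decoding:
00 -> X
00 -> X
11 -> W
00 -> X
01 -> Y
01 -> Y
10 -> Z


Result: XXWXYYZ


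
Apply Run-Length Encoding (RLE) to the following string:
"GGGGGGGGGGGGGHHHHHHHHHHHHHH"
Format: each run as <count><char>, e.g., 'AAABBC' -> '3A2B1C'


Scanning runs left to right:
  i=0: run of 'G' x 13 -> '13G'
  i=13: run of 'H' x 14 -> '14H'

RLE = 13G14H


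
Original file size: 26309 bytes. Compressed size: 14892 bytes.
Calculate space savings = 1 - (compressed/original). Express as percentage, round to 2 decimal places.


ratio = compressed/original = 14892/26309 = 0.566042
savings = 1 - ratio = 1 - 0.566042 = 0.433958
as a percentage: 0.433958 * 100 = 43.4%

Space savings = 1 - 14892/26309 = 43.4%


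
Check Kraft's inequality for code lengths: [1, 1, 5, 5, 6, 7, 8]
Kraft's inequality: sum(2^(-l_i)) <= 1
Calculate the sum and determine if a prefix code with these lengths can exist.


Sum = 2^(-1) + 2^(-1) + 2^(-5) + 2^(-5) + 2^(-6) + 2^(-7) + 2^(-8)
    = 0.5 + 0.5 + 0.03125 + 0.03125 + 0.015625 + 0.0078125 + 0.00390625
    = 279/256 = 1.08984375
Since 1.08984375 > 1, Kraft's inequality is NOT satisfied.
A prefix code with these lengths CANNOT exist.

Kraft sum = 1.08984375. Not satisfied.


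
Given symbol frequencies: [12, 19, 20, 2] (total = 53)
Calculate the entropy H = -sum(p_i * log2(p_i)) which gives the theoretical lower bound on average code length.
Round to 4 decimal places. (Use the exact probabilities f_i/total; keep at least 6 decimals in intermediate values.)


Per-symbol terms -p_i * log2(p_i) with p_i = f_i/53:
  p = 12/53 = 0.226415: log2(p) = -2.142958, -p*log2(p) = 0.485198
  p = 19/53 = 0.358491: log2(p) = -1.479993, -p*log2(p) = 0.530564
  p = 20/53 = 0.377358: log2(p) = -1.405992, -p*log2(p) = 0.530563
  p = 2/53 = 0.037736: log2(p) = -4.727920, -p*log2(p) = 0.178412
H = 0.485198 + 0.530564 + 0.530563 + 0.178412 = 1.724737

H = 1.7247 bits/symbol


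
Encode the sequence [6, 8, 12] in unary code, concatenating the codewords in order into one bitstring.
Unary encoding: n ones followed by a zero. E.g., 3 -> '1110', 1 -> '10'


Encode each number as n ones followed by a terminating 0:
  6 -> 1111110 (7 bits)
  8 -> 111111110 (9 bits)
  12 -> 1111111111110 (13 bits)
Total length = 7 + 9 + 13 = 29 bits.

Unary([6, 8, 12]) = 11111101111111101111111111110 (29 bits)


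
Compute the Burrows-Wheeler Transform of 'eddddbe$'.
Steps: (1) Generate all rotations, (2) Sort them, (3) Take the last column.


Rotations (sorted):
  0: $eddddbe -> last char: e
  1: be$edddd -> last char: d
  2: dbe$eddd -> last char: d
  3: ddbe$edd -> last char: d
  4: dddbe$ed -> last char: d
  5: ddddbe$e -> last char: e
  6: e$eddddb -> last char: b
  7: eddddbe$ -> last char: $


BWT = eddddeb$


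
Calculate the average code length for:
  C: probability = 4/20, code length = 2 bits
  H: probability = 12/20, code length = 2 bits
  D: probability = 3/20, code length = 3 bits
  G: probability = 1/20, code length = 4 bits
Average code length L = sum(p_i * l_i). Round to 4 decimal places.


Weighted contributions p_i * l_i:
  C: (4/20) * 2 = 8/20
  H: (12/20) * 2 = 24/20
  D: (3/20) * 3 = 9/20
  G: (1/20) * 4 = 4/20
Sum = (8 + 24 + 9 + 4)/20 = 45/20

L = 45/20 = 2.2500 bits/symbol


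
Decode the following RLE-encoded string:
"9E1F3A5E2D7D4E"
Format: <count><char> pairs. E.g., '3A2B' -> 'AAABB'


Expanding each <count><char> pair:
  9E -> 'EEEEEEEEE'
  1F -> 'F'
  3A -> 'AAA'
  5E -> 'EEEEE'
  2D -> 'DD'
  7D -> 'DDDDDDD'
  4E -> 'EEEE'

Decoded = EEEEEEEEEFAAAEEEEEDDDDDDDDDEEEE


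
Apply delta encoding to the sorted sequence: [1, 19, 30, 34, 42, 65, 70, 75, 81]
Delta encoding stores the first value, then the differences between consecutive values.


First value: 1
Deltas:
  19 - 1 = 18
  30 - 19 = 11
  34 - 30 = 4
  42 - 34 = 8
  65 - 42 = 23
  70 - 65 = 5
  75 - 70 = 5
  81 - 75 = 6


Delta encoded: [1, 18, 11, 4, 8, 23, 5, 5, 6]


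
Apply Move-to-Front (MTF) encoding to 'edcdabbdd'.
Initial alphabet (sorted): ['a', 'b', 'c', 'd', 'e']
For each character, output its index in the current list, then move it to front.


MTF encoding:
'e': index 4 in ['a', 'b', 'c', 'd', 'e'] -> ['e', 'a', 'b', 'c', 'd']
'd': index 4 in ['e', 'a', 'b', 'c', 'd'] -> ['d', 'e', 'a', 'b', 'c']
'c': index 4 in ['d', 'e', 'a', 'b', 'c'] -> ['c', 'd', 'e', 'a', 'b']
'd': index 1 in ['c', 'd', 'e', 'a', 'b'] -> ['d', 'c', 'e', 'a', 'b']
'a': index 3 in ['d', 'c', 'e', 'a', 'b'] -> ['a', 'd', 'c', 'e', 'b']
'b': index 4 in ['a', 'd', 'c', 'e', 'b'] -> ['b', 'a', 'd', 'c', 'e']
'b': index 0 in ['b', 'a', 'd', 'c', 'e'] -> ['b', 'a', 'd', 'c', 'e']
'd': index 2 in ['b', 'a', 'd', 'c', 'e'] -> ['d', 'b', 'a', 'c', 'e']
'd': index 0 in ['d', 'b', 'a', 'c', 'e'] -> ['d', 'b', 'a', 'c', 'e']


Output: [4, 4, 4, 1, 3, 4, 0, 2, 0]
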